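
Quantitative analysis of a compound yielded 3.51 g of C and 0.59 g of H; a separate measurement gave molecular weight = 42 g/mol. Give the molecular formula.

C: 3.51 g ÷ 12.01 g/mol = 0.2923 mol
H: 0.59 g ÷ 1.008 g/mol = 0.5853 mol
Smallest is C at 0.2923 mol; normalising gives C 1.000, H 2.003
≈ 1:2 → CH2
Empirical-formula mass = 14.03 g/mol
n = 42 / 14.03 = 2.99 ≈ 3
Molecular formula = (CH2)×3 = C3H6

C3H6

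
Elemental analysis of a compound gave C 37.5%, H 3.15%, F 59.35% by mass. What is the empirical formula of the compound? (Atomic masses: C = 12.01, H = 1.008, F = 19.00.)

CHF

Assume 100 g: 37.5 g C, 3.15 g H, 59.35 g F.
Moles — C: 37.5 / 12.01 = 3.122 mol; H: 3.15 / 1.008 = 3.125 mol; F: 59.35 / 19.00 = 3.124 mol
Smallest is C at 3.122 mol; normalising gives C 1.000, H 1.001, F 1.000
→ CHF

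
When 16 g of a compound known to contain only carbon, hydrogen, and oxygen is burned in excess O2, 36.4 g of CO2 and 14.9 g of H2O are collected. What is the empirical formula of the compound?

mol C = 36.4 / 44.01 = 0.8271; mass C = 0.8271 × 12.01 = 9.933 g
mol H = 2 × (14.9 / 18.02) = 1.654; mass H = 1.654 × 1.008 = 1.667 g
mass O = 16 − (11.60) = 4.400 g → mol O = 0.2750
Divide by the smallest (0.275 mol O): C 3.008, H 6.014, O 1.000
→ C3H6O

C3H6O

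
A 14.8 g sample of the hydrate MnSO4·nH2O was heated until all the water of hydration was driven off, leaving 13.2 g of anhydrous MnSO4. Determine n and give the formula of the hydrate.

Mass of water lost = 14.8 − 13.2 = 1.6 g → 1.6 / 18.02 = 0.08879 mol H2O
Molar mass of MnSO4 = 151.01 g/mol → mol MnSO4 = 13.2 / 151.01 = 0.08741
n = 0.08879 / 0.08741 = 1.02 ≈ 1 → MnSO4·H2O

MnSO4·H2O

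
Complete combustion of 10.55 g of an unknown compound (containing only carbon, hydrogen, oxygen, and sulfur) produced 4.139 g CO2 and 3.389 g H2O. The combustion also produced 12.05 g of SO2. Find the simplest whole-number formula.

mol C = 4.139 / 44.01 = 0.09405; mass C = 0.09405 × 12.01 = 1.130 g
mol H = 2 × (3.389 / 18.02) = 0.3761; mass H = 0.3761 × 1.008 = 0.3791 g
mol S = 12.05 / 64.07 = 0.1881; mass S = 6.032 g
mass O = 10.55 − (7.540) = 3.010 g → mol O = 0.1881
Divide by the smallest (0.09405 mol C): C 1.000, H 3.999, O 2.000, S 2.000
Ratio ≈ 1:4:2:2, so the empirical formula is CH4O2S2

CH4O2S2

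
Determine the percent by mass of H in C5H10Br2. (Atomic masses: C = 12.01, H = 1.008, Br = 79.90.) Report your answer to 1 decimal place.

Molar mass = 5(12.01) + 10(1.008) + 2(79.90) = 229.930 g/mol
Mass of H per mole = 10 × 1.008 = 10.080 g
% H = 10.080 / 229.930 × 100 = 4.4%

4.4%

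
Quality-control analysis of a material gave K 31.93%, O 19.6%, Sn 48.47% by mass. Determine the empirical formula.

K2O3Sn

Assume 100 g: 31.93 g K, 19.6 g O, 48.47 g Sn.
K: 31.93 g ÷ 39.10 g/mol = 0.8166 mol
O: 19.6 g ÷ 16.00 g/mol = 1.225 mol
Sn: 48.47 g ÷ 118.71 g/mol = 0.4083 mol
Ratios (÷ 0.4083): K 2.000, O 3.000, Sn 1.000
≈ 2:3:1 → K2O3Sn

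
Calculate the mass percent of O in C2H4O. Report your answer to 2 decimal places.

36.32%

Molar mass = 2(12.01) + 4(1.008) + 1(16.00) = 44.052 g/mol
Mass of O per mole = 1 × 16.00 = 16.000 g
% O = 16.000 / 44.052 × 100 = 36.32%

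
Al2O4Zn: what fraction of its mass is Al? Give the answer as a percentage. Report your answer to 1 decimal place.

29.4%

Molar mass = 2(26.98) + 4(16.00) + 1(65.38) = 183.340 g/mol
Mass of Al per mole = 2 × 26.98 = 53.960 g
% Al = 53.960 / 183.340 × 100 = 29.4%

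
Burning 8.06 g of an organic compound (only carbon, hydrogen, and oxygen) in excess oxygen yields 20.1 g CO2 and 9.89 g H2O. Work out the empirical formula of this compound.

C5H12O

mol C = 20.1 / 44.01 = 0.4567; mass C = 0.4567 × 12.01 = 5.485 g
mol H = 2 × (9.89 / 18.02) = 1.098; mass H = 1.098 × 1.008 = 1.106 g
mass O = 8.06 − (6.592) = 1.468 g → mol O = 0.09178
Smallest is O at 0.09178 mol; normalising gives C 4.976, H 11.960, O 1.000
→ C5H12O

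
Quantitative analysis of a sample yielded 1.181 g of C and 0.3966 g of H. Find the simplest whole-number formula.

CH4

C: 1.181 g ÷ 12.01 g/mol = 0.09833 mol
H: 0.3966 g ÷ 1.008 g/mol = 0.3935 mol
Smallest is C at 0.09833 mol; normalising gives C 1.000, H 4.001
Ratio ≈ 1:4, so the empirical formula is CH4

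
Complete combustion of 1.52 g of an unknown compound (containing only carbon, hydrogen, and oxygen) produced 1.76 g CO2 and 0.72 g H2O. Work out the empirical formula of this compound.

C2H4O3

mol C = 1.76 / 44.01 = 0.03999; mass C = 0.03999 × 12.01 = 0.4803 g
mol H = 2 × (0.72 / 18.02) = 0.07991; mass H = 0.07991 × 1.008 = 0.08055 g
mass O = 1.52 − (0.5608) = 0.9592 g → mol O = 0.05995
Ratios (÷ 0.03999): C 1.000, H 1.998, O 1.499
×2: C 2.00, H 4.00, O 3.00 → C2H4O3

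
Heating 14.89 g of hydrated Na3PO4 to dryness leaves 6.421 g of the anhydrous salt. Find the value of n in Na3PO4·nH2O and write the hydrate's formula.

Na3PO4·12H2O

Mass of water lost = 14.89 − 6.421 = 8.469 g → 8.469 / 18.02 = 0.47 mol H2O
Molar mass of Na3PO4 = 163.94 g/mol → mol Na3PO4 = 6.421 / 163.94 = 0.03917
n = 0.47 / 0.03917 = 12.00 ≈ 12 → Na3PO4·12H2O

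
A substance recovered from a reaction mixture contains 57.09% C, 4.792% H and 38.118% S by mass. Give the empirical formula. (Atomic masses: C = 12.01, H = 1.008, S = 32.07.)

Assume 100 g: 57.09 g C, 4.792 g H, 38.118 g S.
n(C) = 57.09/12.01 = 4.754, n(H) = 4.792/1.008 = 4.754, n(S) = 38.118/32.07 = 1.189
Divide by the smallest (1.189 mol S): C 3.999, H 4.000, S 1.000
≈ 4:4:1 → C4H4S

C4H4S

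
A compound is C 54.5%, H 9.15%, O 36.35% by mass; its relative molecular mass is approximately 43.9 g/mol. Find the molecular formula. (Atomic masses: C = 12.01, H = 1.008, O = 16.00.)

Assume 100 g: 54.5 g C, 9.15 g H, 36.35 g O.
Moles — C: 54.5 / 12.01 = 4.538 mol; H: 9.15 / 1.008 = 9.077 mol; O: 36.35 / 16.00 = 2.272 mol
Ratios (÷ 2.272): C 1.997, H 3.996, O 1.000
→ C2H4O
Empirical-formula mass = 44.05 g/mol
n = 43.9 / 44.05 = 1.00 ≈ 1
Molecular formula = empirical formula = C2H4O

C2H4O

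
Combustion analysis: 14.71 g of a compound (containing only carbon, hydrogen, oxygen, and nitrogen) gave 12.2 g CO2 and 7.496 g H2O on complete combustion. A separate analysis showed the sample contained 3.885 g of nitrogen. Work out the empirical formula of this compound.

mol C = 12.2 / 44.01 = 0.2772; mass C = 0.2772 × 12.01 = 3.329 g
mol H = 2 × (7.496 / 18.02) = 0.8320; mass H = 0.8320 × 1.008 = 0.8386 g
mol N = 3.885 / 14.01 = 0.2773
mass O = 14.71 − (8.053) = 6.657 g → mol O = 0.4161
Divide by the smallest (0.2772 mol C): C 1.000, H 3.001, N 1.000, O 1.501
×2: C 2.00, H 6.00, N 2.00, O 3.00 → C2H6N2O3

C2H6N2O3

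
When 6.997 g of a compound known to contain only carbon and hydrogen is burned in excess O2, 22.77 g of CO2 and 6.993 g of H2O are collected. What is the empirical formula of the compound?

C2H3

mol C = 22.77 / 44.01 = 0.5174; mass C = 0.5174 × 12.01 = 6.214 g
mol H = 2 × (6.993 / 18.02) = 0.7761; mass H = 0.7761 × 1.008 = 0.7823 g
Divide by the smallest (0.5174 mol C): C 1.000, H 1.500
Scaling by 2: C 2.00, H 3.00 → C2H3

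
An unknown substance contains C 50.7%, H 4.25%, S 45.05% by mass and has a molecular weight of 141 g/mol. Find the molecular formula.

Assume 100 g: 50.7 g C, 4.25 g H, 45.05 g S.
n(C) = 50.7/12.01 = 4.221, n(H) = 4.25/1.008 = 4.216, n(S) = 45.05/32.07 = 1.405
Ratios (÷ 1.405): C 3.005, H 3.001, S 1.000
→ C3H3S
Empirical-formula mass = 71.12 g/mol
n = 141 / 71.12 = 1.98 ≈ 2
Molecular formula = (C3H3S)×2 = C6H6S2

C6H6S2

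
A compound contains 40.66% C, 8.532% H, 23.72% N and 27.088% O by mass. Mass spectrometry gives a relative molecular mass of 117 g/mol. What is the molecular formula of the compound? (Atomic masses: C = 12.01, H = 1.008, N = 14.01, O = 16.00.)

C4H10N2O2

Assume 100 g: 40.66 g C, 8.532 g H, 23.72 g N, 27.088 g O.
n(C) = 40.66/12.01 = 3.386, n(H) = 8.532/1.008 = 8.464, n(N) = 23.72/14.01 = 1.693, n(O) = 27.088/16.00 = 1.693
Smallest is O at 1.693 mol; normalising gives C 2.000, H 5.000, N 1.000, O 1.000
Ratio ≈ 2:5:1:1, so the empirical formula is C2H5NO
Empirical-formula mass = 59.07 g/mol
n = 117 / 59.07 = 1.98 ≈ 2
Molecular formula = (C2H5NO)×2 = C4H10N2O2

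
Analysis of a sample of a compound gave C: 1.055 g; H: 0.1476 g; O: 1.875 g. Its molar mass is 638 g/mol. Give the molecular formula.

Moles — C: 1.055 / 12.01 = 0.08784 mol; H: 0.1476 / 1.008 = 0.1464 mol; O: 1.875 / 16.00 = 0.1172 mol
Divide by the smallest (0.08784 mol C): C 1.000, H 1.667, O 1.334
×3: C 3.00, H 5.00, O 4.00 → C3H5O4
Empirical-formula mass = 105.07 g/mol
n = 638 / 105.07 = 6.07 ≈ 6
Molecular formula = (C3H5O4)×6 = C18H30O24

C18H30O24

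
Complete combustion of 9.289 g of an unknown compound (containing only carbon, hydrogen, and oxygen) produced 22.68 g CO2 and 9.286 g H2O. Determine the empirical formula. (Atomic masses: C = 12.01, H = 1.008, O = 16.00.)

C4H8O

mol C = 22.68 / 44.01 = 0.5153; mass C = 0.5153 × 12.01 = 6.189 g
mol H = 2 × (9.286 / 18.02) = 1.031; mass H = 1.031 × 1.008 = 1.039 g
mass O = 9.289 − (7.228) = 2.061 g → mol O = 0.1288
Ratios (÷ 0.1288): C 4.001, H 8.001, O 1.000
Ratio ≈ 4:8:1, so the empirical formula is C4H8O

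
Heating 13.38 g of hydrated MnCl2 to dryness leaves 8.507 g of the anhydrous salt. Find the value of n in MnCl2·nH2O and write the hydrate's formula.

MnCl2·4H2O

Mass of water lost = 13.38 − 8.507 = 4.873 g → 4.873 / 18.02 = 0.2704 mol H2O
Molar mass of MnCl2 = 125.84 g/mol → mol MnCl2 = 8.507 / 125.84 = 0.0676
n = 0.2704 / 0.0676 = 4.00 ≈ 4 → MnCl2·4H2O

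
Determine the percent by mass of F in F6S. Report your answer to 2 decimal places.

Molar mass = 6(19.00) + 1(32.07) = 146.070 g/mol
Mass of F per mole = 6 × 19.00 = 114.000 g
% F = 114.000 / 146.070 × 100 = 78.04%

78.04%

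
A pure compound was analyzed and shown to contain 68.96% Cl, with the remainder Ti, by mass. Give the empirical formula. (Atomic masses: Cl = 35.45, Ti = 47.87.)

Assume 100 g: 68.96 g Cl, 31.04 g Ti.
Cl: 68.96 g ÷ 35.45 g/mol = 1.945 mol
Ti: 31.04 g ÷ 47.87 g/mol = 0.6484 mol
Divide by the smallest (0.6484 mol Ti): Cl 3.000, Ti 1.000
Ratio ≈ 3:1, so the empirical formula is Cl3Ti

Cl3Ti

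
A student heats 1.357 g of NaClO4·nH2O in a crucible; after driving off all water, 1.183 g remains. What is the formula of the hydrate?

NaClO4·H2O

Mass of water lost = 1.357 − 1.183 = 0.174 g → 0.174 / 18.02 = 0.009656 mol H2O
Molar mass of NaClO4 = 122.44 g/mol → mol NaClO4 = 1.183 / 122.44 = 0.009662
n = 0.009656 / 0.009662 = 1.00 ≈ 1 → NaClO4·H2O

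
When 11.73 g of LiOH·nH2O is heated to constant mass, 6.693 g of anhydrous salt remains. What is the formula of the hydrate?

LiOH·H2O

Mass of water lost = 11.73 − 6.693 = 5.037 g → 5.037 / 18.02 = 0.2795 mol H2O
Molar mass of LiOH = 23.95 g/mol → mol LiOH = 6.693 / 23.95 = 0.2795
n = 0.2795 / 0.2795 = 1.00 ≈ 1 → LiOH·H2O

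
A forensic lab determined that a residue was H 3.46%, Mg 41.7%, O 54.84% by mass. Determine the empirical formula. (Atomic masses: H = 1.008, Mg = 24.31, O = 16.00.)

H2MgO2

Assume 100 g: 3.46 g H, 41.7 g Mg, 54.84 g O.
n(H) = 3.46/1.008 = 3.433, n(Mg) = 41.7/24.31 = 1.715, n(O) = 54.84/16.00 = 3.428
Divide by the smallest (1.715 mol Mg): H 2.001, Mg 1.000, O 1.998
Ratio ≈ 2:1:2, so the empirical formula is H2MgO2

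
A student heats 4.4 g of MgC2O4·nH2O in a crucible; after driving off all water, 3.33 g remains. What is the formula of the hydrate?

Mass of water lost = 4.4 − 3.33 = 1.07 g → 1.07 / 18.02 = 0.05938 mol H2O
Molar mass of MgC2O4 = 112.33 g/mol → mol MgC2O4 = 3.33 / 112.33 = 0.02964
n = 0.05938 / 0.02964 = 2.00 ≈ 2 → MgC2O4·2H2O

MgC2O4·2H2O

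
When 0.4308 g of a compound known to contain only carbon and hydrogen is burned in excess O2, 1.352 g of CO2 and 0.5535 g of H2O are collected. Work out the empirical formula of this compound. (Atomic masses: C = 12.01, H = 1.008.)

mol C = 1.352 / 44.01 = 0.03072; mass C = 0.03072 × 12.01 = 0.3690 g
mol H = 2 × (0.5535 / 18.02) = 0.06143; mass H = 0.06143 × 1.008 = 0.06192 g
Ratios (÷ 0.03072): C 1.000, H 2.000
≈ 1:2 → CH2

CH2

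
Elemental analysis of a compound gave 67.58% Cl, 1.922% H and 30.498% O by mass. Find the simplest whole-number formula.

ClHO

Assume 100 g: 67.58 g Cl, 1.922 g H, 30.498 g O.
n(Cl) = 67.58/35.45 = 1.906, n(H) = 1.922/1.008 = 1.907, n(O) = 30.498/16.00 = 1.906
Divide by the smallest (1.906 mol O): Cl 1.000, H 1.000, O 1.000
Ratio ≈ 1:1:1, so the empirical formula is ClHO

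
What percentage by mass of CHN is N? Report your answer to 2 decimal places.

51.84%

Molar mass = 1(12.01) + 1(1.008) + 1(14.01) = 27.028 g/mol
Mass of N per mole = 1 × 14.01 = 14.010 g
% N = 14.010 / 27.028 × 100 = 51.84%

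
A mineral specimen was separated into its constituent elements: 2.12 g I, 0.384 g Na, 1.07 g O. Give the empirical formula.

INaO4

I: 2.12 g ÷ 126.90 g/mol = 0.01671 mol
Na: 0.384 g ÷ 22.99 g/mol = 0.0167 mol
O: 1.07 g ÷ 16.00 g/mol = 0.06688 mol
Divide by the smallest (0.0167 mol Na): I 1.000, Na 1.000, O 4.004
≈ 1:1:4 → INaO4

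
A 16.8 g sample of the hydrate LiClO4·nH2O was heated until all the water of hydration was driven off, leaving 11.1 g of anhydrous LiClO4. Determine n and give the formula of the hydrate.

LiClO4·3H2O

Mass of water lost = 16.8 − 11.1 = 5.7 g → 5.7 / 18.02 = 0.3163 mol H2O
Molar mass of LiClO4 = 106.39 g/mol → mol LiClO4 = 11.1 / 106.39 = 0.1043
n = 0.3163 / 0.1043 = 3.03 ≈ 3 → LiClO4·3H2O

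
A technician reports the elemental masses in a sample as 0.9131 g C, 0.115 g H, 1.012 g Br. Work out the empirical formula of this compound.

C6H9Br

C: 0.9131 g ÷ 12.01 g/mol = 0.07603 mol
H: 0.115 g ÷ 1.008 g/mol = 0.1141 mol
Br: 1.012 g ÷ 79.90 g/mol = 0.01267 mol
Smallest is Br at 0.01267 mol; normalising gives C 6.003, H 9.007, Br 1.000
≈ 6:9:1 → C6H9Br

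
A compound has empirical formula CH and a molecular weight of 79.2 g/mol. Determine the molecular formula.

Empirical-formula mass = 13.02 g/mol
n = 79.2 / 13.02 = 6.08 ≈ 6
Molecular formula = (CH)6 = C6H6

C6H6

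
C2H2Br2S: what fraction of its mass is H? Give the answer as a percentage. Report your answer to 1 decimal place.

0.9%

Molar mass = 2(12.01) + 2(1.008) + 2(79.90) + 1(32.07) = 217.906 g/mol
Mass of H per mole = 2 × 1.008 = 2.016 g
% H = 2.016 / 217.906 × 100 = 0.9%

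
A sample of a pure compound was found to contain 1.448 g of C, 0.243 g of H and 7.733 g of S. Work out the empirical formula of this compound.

C: 1.448 g ÷ 12.01 g/mol = 0.1206 mol
H: 0.243 g ÷ 1.008 g/mol = 0.2411 mol
S: 7.733 g ÷ 32.07 g/mol = 0.2411 mol
Divide by the smallest (0.1206 mol C): C 1.000, H 1.999, S 2.000
Ratio ≈ 1:2:2, so the empirical formula is CH2S2

CH2S2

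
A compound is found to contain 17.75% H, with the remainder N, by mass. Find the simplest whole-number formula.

Assume 100 g: 17.75 g H, 82.25 g N.
H: 17.75 g ÷ 1.008 g/mol = 17.61 mol
N: 82.25 g ÷ 14.01 g/mol = 5.871 mol
Divide by the smallest (5.871 mol N): H 2.999, N 1.000
Ratio ≈ 3:1, so the empirical formula is H3N

H3N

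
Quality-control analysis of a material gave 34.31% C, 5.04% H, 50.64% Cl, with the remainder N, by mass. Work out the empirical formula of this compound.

Assume 100 g: 34.31 g C, 5.04 g H, 50.64 g Cl, 10.01 g N.
Moles — C: 34.31 / 12.01 = 2.857 mol; H: 5.04 / 1.008 = 5 mol; Cl: 50.64 / 35.45 = 1.428 mol; N: 10.01 / 14.01 = 0.7145 mol
Ratios (÷ 0.7145): C 3.998, H 6.998, Cl 1.999, N 1.000
→ C4H7Cl2N

C4H7Cl2N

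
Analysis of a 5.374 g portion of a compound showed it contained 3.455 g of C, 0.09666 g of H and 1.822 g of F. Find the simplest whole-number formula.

C3HF

Moles — C: 3.455 / 12.01 = 0.2877 mol; H: 0.09666 / 1.008 = 0.09589 mol; F: 1.822 / 19.00 = 0.09589 mol
Divide by the smallest (0.09589 mol H): C 3.000, H 1.000, F 1.000
≈ 3:1:1 → C3HF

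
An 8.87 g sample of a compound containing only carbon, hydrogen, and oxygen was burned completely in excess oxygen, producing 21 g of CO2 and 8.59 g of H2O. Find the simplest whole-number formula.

mol C = 21 / 44.01 = 0.4772; mass C = 0.4772 × 12.01 = 5.731 g
mol H = 2 × (8.59 / 18.02) = 0.9534; mass H = 0.9534 × 1.008 = 0.9610 g
mass O = 8.87 − (6.692) = 2.178 g → mol O = 0.1361
Smallest is O at 0.1361 mol; normalising gives C 3.505, H 7.003, O 1.000
Multiply by 2: C 7.01, H 14.01, O 2.00 → C7H14O2

C7H14O2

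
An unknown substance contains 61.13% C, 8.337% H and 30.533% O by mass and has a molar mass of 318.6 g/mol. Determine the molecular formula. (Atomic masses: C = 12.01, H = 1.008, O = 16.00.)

C16H26O6

Assume 100 g: 61.13 g C, 8.337 g H, 30.533 g O.
Moles — C: 61.13 / 12.01 = 5.09 mol; H: 8.337 / 1.008 = 8.271 mol; O: 30.533 / 16.00 = 1.908 mol
Divide by the smallest (1.908 mol O): C 2.667, H 4.334, O 1.000
×3: C 8.00, H 13.00, O 3.00 → C8H13O3
Empirical-formula mass = 157.18 g/mol
n = 318.6 / 157.18 = 2.03 ≈ 2
Molecular formula = (C8H13O3)×2 = C16H26O6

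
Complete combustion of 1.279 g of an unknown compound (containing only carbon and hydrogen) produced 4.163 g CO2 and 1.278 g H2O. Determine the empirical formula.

mol C = 4.163 / 44.01 = 0.09459; mass C = 0.09459 × 12.01 = 1.136 g
mol H = 2 × (1.278 / 18.02) = 0.1418; mass H = 0.1418 × 1.008 = 0.1430 g
Divide by the smallest (0.09459 mol C): C 1.000, H 1.500
Multiply by 2: C 2.00, H 3.00 → C2H3

C2H3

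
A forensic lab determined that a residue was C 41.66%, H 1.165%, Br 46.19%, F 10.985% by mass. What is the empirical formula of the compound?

C6H2BrF

Assume 100 g: 41.66 g C, 1.165 g H, 46.19 g Br, 10.985 g F.
n(C) = 41.66/12.01 = 3.469, n(H) = 1.165/1.008 = 1.156, n(Br) = 46.19/79.90 = 0.5781, n(F) = 10.985/19.00 = 0.5782
Smallest is Br at 0.5781 mol; normalising gives C 6.000, H 1.999, Br 1.000, F 1.000
≈ 6:2:1:1 → C6H2BrF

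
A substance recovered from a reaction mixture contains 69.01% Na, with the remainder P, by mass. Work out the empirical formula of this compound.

Assume 100 g: 69.01 g Na, 30.99 g P.
Na: 69.01 g ÷ 22.99 g/mol = 3.002 mol
P: 30.99 g ÷ 30.97 g/mol = 1.001 mol
Ratios (÷ 1.001): Na 3.000, P 1.000
Ratio ≈ 3:1, so the empirical formula is Na3P

Na3P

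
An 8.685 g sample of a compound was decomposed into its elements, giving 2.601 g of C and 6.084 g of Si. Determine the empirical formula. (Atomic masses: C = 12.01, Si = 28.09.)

CSi

C: 2.601 g ÷ 12.01 g/mol = 0.2166 mol
Si: 6.084 g ÷ 28.09 g/mol = 0.2166 mol
Smallest is C at 0.2166 mol; normalising gives C 1.000, Si 1.000
≈ 1:1 → CSi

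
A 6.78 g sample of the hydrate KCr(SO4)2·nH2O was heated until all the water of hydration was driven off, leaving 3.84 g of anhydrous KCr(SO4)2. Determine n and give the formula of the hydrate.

KCr(SO4)2·12H2O

Mass of water lost = 6.78 − 3.84 = 2.94 g → 2.94 / 18.02 = 0.1632 mol H2O
Molar mass of KCr(SO4)2 = 283.24 g/mol → mol KCr(SO4)2 = 3.84 / 283.24 = 0.01356
n = 0.1632 / 0.01356 = 12.03 ≈ 12 → KCr(SO4)2·12H2O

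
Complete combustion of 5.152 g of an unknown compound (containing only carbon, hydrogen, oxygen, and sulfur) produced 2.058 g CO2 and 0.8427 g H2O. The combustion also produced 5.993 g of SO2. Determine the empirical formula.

CH2O2S2

mol C = 2.058 / 44.01 = 0.04676; mass C = 0.04676 × 12.01 = 0.5616 g
mol H = 2 × (0.8427 / 18.02) = 0.09353; mass H = 0.09353 × 1.008 = 0.09428 g
mol S = 5.993 / 64.07 = 0.09354; mass S = 3.000 g
mass O = 5.152 − (3.656) = 1.496 g → mol O = 0.09352
Smallest is C at 0.04676 mol; normalising gives C 1.000, H 2.000, O 2.000, S 2.000
→ CH2O2S2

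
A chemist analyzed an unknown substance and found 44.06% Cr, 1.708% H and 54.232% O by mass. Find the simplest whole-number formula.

Assume 100 g: 44.06 g Cr, 1.708 g H, 54.232 g O.
Moles — Cr: 44.06 / 52.00 = 0.8473 mol; H: 1.708 / 1.008 = 1.694 mol; O: 54.232 / 16.00 = 3.389 mol
Ratios (÷ 0.8473): Cr 1.000, H 2.000, O 4.000
→ CrH2O4

CrH2O4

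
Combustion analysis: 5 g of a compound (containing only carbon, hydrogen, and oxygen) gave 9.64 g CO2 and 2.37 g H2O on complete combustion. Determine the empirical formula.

mol C = 9.64 / 44.01 = 0.2190; mass C = 0.2190 × 12.01 = 2.631 g
mol H = 2 × (2.37 / 18.02) = 0.2630; mass H = 0.2630 × 1.008 = 0.2651 g
mass O = 5 − (2.896) = 2.104 g → mol O = 0.1315
Divide by the smallest (0.1315 mol O): C 1.666, H 2.000, O 1.000
Scaling by 3: C 5.00, H 6.00, O 3.00 → C5H6O3

C5H6O3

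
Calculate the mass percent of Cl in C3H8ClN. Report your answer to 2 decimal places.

37.89%

Molar mass = 3(12.01) + 8(1.008) + 1(35.45) + 1(14.01) = 93.554 g/mol
Mass of Cl per mole = 1 × 35.45 = 35.450 g
% Cl = 35.450 / 93.554 × 100 = 37.89%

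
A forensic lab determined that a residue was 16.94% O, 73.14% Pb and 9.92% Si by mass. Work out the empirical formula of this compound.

O3PbSi

Assume 100 g: 16.94 g O, 73.14 g Pb, 9.92 g Si.
Moles — O: 16.94 / 16.00 = 1.059 mol; Pb: 73.14 / 207.2 = 0.353 mol; Si: 9.92 / 28.09 = 0.3532 mol
Divide by the smallest (0.353 mol Pb): O 2.999, Pb 1.000, Si 1.000
Ratio ≈ 3:1:1, so the empirical formula is O3PbSi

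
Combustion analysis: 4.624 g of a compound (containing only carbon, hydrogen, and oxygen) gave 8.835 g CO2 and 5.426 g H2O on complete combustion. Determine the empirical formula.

C2H6O

mol C = 8.835 / 44.01 = 0.2007; mass C = 0.2007 × 12.01 = 2.411 g
mol H = 2 × (5.426 / 18.02) = 0.6022; mass H = 0.6022 × 1.008 = 0.6070 g
mass O = 4.624 − (3.018) = 1.606 g → mol O = 0.1004
Divide by the smallest (0.1004 mol O): C 2.000, H 6.000, O 1.000
Ratio ≈ 2:6:1, so the empirical formula is C2H6O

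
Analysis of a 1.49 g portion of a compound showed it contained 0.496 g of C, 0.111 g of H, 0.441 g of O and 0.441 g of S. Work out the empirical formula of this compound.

n(C) = 0.496/12.01 = 0.0413, n(H) = 0.111/1.008 = 0.1101, n(O) = 0.441/16.00 = 0.02756, n(S) = 0.441/32.07 = 0.01375
Ratios (÷ 0.01375): C 3.003, H 8.008, O 2.004, S 1.000
Ratio ≈ 3:8:2:1, so the empirical formula is C3H8O2S

C3H8O2S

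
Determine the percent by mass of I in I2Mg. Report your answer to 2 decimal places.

91.26%

Molar mass = 2(126.90) + 1(24.31) = 278.110 g/mol
Mass of I per mole = 2 × 126.90 = 253.800 g
% I = 253.800 / 278.110 × 100 = 91.26%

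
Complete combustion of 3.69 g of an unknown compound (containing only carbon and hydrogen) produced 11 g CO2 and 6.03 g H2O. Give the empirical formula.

C3H8

mol C = 11 / 44.01 = 0.2499; mass C = 0.2499 × 12.01 = 3.002 g
mol H = 2 × (6.03 / 18.02) = 0.6693; mass H = 0.6693 × 1.008 = 0.6746 g
Ratios (÷ 0.2499): C 1.000, H 2.678
×3: C 3.00, H 8.03 → C3H8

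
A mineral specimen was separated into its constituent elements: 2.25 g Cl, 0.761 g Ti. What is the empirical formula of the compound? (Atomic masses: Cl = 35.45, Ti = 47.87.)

Cl4Ti

Moles — Cl: 2.25 / 35.45 = 0.06347 mol; Ti: 0.761 / 47.87 = 0.0159 mol
Smallest is Ti at 0.0159 mol; normalising gives Cl 3.993, Ti 1.000
Ratio ≈ 4:1, so the empirical formula is Cl4Ti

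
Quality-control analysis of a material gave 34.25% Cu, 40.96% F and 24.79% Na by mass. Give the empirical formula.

CuF4Na2

Assume 100 g: 34.25 g Cu, 40.96 g F, 24.79 g Na.
Moles — Cu: 34.25 / 63.55 = 0.5389 mol; F: 40.96 / 19.00 = 2.156 mol; Na: 24.79 / 22.99 = 1.078 mol
Divide by the smallest (0.5389 mol Cu): Cu 1.000, F 4.000, Na 2.001
≈ 1:4:2 → CuF4Na2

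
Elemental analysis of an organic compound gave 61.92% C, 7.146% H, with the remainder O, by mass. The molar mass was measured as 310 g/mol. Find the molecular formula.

Assume 100 g: 61.92 g C, 7.146 g H, 30.934 g O.
C: 61.92 g ÷ 12.01 g/mol = 5.156 mol
H: 7.146 g ÷ 1.008 g/mol = 7.089 mol
O: 30.934 g ÷ 16.00 g/mol = 1.933 mol
Ratios (÷ 1.933): C 2.667, H 3.667, O 1.000
×3: C 8.00, H 11.00, O 3.00 → C8H11O3
Empirical-formula mass = 155.17 g/mol
n = 310 / 155.17 = 2.00 ≈ 2
Molecular formula = (C8H11O3)×2 = C16H22O6

C16H22O6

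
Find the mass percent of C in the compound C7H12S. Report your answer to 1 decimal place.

65.6%

Molar mass = 7(12.01) + 12(1.008) + 1(32.07) = 128.236 g/mol
Mass of C per mole = 7 × 12.01 = 84.070 g
% C = 84.070 / 128.236 × 100 = 65.6%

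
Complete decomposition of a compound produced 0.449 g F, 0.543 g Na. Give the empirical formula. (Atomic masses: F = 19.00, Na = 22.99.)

FNa

F: 0.449 g ÷ 19.00 g/mol = 0.02363 mol
Na: 0.543 g ÷ 22.99 g/mol = 0.02362 mol
Divide by the smallest (0.02362 mol Na): F 1.001, Na 1.000
≈ 1:1 → FNa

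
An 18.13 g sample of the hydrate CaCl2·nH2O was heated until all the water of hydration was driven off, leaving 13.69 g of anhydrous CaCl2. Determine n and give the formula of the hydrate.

CaCl2·2H2O

Mass of water lost = 18.13 − 13.69 = 4.44 g → 4.44 / 18.02 = 0.2464 mol H2O
Molar mass of CaCl2 = 110.98 g/mol → mol CaCl2 = 13.69 / 110.98 = 0.1234
n = 0.2464 / 0.1234 = 2.00 ≈ 2 → CaCl2·2H2O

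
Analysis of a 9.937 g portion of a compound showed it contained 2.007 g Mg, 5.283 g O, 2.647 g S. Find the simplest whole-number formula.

Mg: 2.007 g ÷ 24.31 g/mol = 0.08256 mol
O: 5.283 g ÷ 16.00 g/mol = 0.3302 mol
S: 2.647 g ÷ 32.07 g/mol = 0.08254 mol
Divide by the smallest (0.08254 mol S): Mg 1.000, O 4.000, S 1.000
→ MgO4S

MgO4S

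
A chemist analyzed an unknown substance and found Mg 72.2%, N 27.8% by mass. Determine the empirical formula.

Mg3N2

Assume 100 g: 72.2 g Mg, 27.8 g N.
Mg: 72.2 g ÷ 24.31 g/mol = 2.97 mol
N: 27.8 g ÷ 14.01 g/mol = 1.984 mol
Ratios (÷ 1.984): Mg 1.497, N 1.000
Scaling by 2: Mg 2.99, N 2.00 → Mg3N2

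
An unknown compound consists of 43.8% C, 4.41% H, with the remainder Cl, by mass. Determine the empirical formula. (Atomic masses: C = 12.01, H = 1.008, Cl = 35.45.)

C5H6Cl2

Assume 100 g: 43.8 g C, 4.41 g H, 51.79 g Cl.
C: 43.8 g ÷ 12.01 g/mol = 3.647 mol
H: 4.41 g ÷ 1.008 g/mol = 4.375 mol
Cl: 51.79 g ÷ 35.45 g/mol = 1.461 mol
Ratios (÷ 1.461): C 2.496, H 2.995, Cl 1.000
Multiply by 2: C 4.99, H 5.99, Cl 2.00 → C5H6Cl2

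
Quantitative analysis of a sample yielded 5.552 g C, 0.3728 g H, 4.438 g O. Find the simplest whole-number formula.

n(C) = 5.552/12.01 = 0.4623, n(H) = 0.3728/1.008 = 0.3698, n(O) = 4.438/16.00 = 0.2774
Smallest is O at 0.2774 mol; normalising gives C 1.667, H 1.333, O 1.000
Multiply by 3: C 5.00, H 4.00, O 3.00 → C5H4O3

C5H4O3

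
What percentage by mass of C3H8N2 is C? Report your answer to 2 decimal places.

Molar mass = 3(12.01) + 8(1.008) + 2(14.01) = 72.114 g/mol
Mass of C per mole = 3 × 12.01 = 36.030 g
% C = 36.030 / 72.114 × 100 = 49.96%

49.96%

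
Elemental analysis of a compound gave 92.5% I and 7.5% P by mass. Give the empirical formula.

I3P

Assume 100 g: 92.5 g I, 7.5 g P.
n(I) = 92.5/126.90 = 0.7289, n(P) = 7.5/30.97 = 0.2422
Divide by the smallest (0.2422 mol P): I 3.010, P 1.000
→ I3P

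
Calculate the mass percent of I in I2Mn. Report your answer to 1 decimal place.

82.2%

Molar mass = 2(126.90) + 1(54.94) = 308.740 g/mol
Mass of I per mole = 2 × 126.90 = 253.800 g
% I = 253.800 / 308.740 × 100 = 82.2%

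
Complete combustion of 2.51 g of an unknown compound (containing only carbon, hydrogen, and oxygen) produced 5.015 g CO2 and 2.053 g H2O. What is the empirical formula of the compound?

mol C = 5.015 / 44.01 = 0.1140; mass C = 0.1140 × 12.01 = 1.369 g
mol H = 2 × (2.053 / 18.02) = 0.2279; mass H = 0.2279 × 1.008 = 0.2297 g
mass O = 2.51 − (1.598) = 0.9118 g → mol O = 0.05699
Ratios (÷ 0.05699): C 2.000, H 3.999, O 1.000
→ C2H4O

C2H4O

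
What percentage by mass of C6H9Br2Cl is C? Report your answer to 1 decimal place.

26.1%

Molar mass = 6(12.01) + 9(1.008) + 2(79.90) + 1(35.45) = 276.382 g/mol
Mass of C per mole = 6 × 12.01 = 72.060 g
% C = 72.060 / 276.382 × 100 = 26.1%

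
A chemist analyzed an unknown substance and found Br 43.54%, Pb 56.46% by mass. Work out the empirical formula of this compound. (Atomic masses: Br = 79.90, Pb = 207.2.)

Br2Pb

Assume 100 g: 43.54 g Br, 56.46 g Pb.
n(Br) = 43.54/79.90 = 0.5449, n(Pb) = 56.46/207.2 = 0.2725
Divide by the smallest (0.2725 mol Pb): Br 2.000, Pb 1.000
Ratio ≈ 2:1, so the empirical formula is Br2Pb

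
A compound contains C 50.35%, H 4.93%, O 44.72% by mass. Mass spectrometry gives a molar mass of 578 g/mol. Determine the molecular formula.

C24H28O16

Assume 100 g: 50.35 g C, 4.93 g H, 44.72 g O.
n(C) = 50.35/12.01 = 4.192, n(H) = 4.93/1.008 = 4.891, n(O) = 44.72/16.00 = 2.795
Divide by the smallest (2.795 mol O): C 1.500, H 1.750, O 1.000
×4: C 6.00, H 7.00, O 4.00 → C6H7O4
Empirical-formula mass = 143.12 g/mol
n = 578 / 143.12 = 4.04 ≈ 4
Molecular formula = (C6H7O4)×4 = C24H28O16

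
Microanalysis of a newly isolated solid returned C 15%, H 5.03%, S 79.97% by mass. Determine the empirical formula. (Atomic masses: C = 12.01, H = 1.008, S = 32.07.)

Assume 100 g: 15 g C, 5.03 g H, 79.97 g S.
Moles — C: 15 / 12.01 = 1.249 mol; H: 5.03 / 1.008 = 4.99 mol; S: 79.97 / 32.07 = 2.494 mol
Smallest is C at 1.249 mol; normalising gives C 1.000, H 3.995, S 1.997
≈ 1:4:2 → CH4S2

CH4S2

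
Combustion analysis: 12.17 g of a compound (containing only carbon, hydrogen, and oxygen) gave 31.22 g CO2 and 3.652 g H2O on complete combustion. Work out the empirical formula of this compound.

C7H4O2

mol C = 31.22 / 44.01 = 0.7094; mass C = 0.7094 × 12.01 = 8.520 g
mol H = 2 × (3.652 / 18.02) = 0.4053; mass H = 0.4053 × 1.008 = 0.4086 g
mass O = 12.17 − (8.928) = 3.242 g → mol O = 0.2026
Ratios (÷ 0.2026): C 3.501, H 2.001, O 1.000
Multiply by 2: C 7.00, H 4.00, O 2.00 → C7H4O2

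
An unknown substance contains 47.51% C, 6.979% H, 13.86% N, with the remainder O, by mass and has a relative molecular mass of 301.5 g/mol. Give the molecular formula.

Assume 100 g: 47.51 g C, 6.979 g H, 13.86 g N, 31.651 g O.
n(C) = 47.51/12.01 = 3.956, n(H) = 6.979/1.008 = 6.924, n(N) = 13.86/14.01 = 0.9893, n(O) = 31.651/16.00 = 1.978
Divide by the smallest (0.9893 mol N): C 3.999, H 6.999, N 1.000, O 2.000
Ratio ≈ 4:7:1:2, so the empirical formula is C4H7NO2
Empirical-formula mass = 101.11 g/mol
n = 301.5 / 101.11 = 2.98 ≈ 3
Molecular formula = (C4H7NO2)×3 = C12H21N3O6

C12H21N3O6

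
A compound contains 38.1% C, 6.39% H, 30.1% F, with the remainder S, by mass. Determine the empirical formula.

C4H8F2S

Assume 100 g: 38.1 g C, 6.39 g H, 30.1 g F, 25.41 g S.
C: 38.1 g ÷ 12.01 g/mol = 3.172 mol
H: 6.39 g ÷ 1.008 g/mol = 6.339 mol
F: 30.1 g ÷ 19.00 g/mol = 1.584 mol
S: 25.41 g ÷ 32.07 g/mol = 0.7923 mol
Smallest is S at 0.7923 mol; normalising gives C 4.004, H 8.001, F 1.999, S 1.000
→ C4H8F2S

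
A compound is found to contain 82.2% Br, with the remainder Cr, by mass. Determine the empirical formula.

Br3Cr

Assume 100 g: 82.2 g Br, 17.8 g Cr.
n(Br) = 82.2/79.90 = 1.029, n(Cr) = 17.8/52.00 = 0.3423
Divide by the smallest (0.3423 mol Cr): Br 3.005, Cr 1.000
Ratio ≈ 3:1, so the empirical formula is Br3Cr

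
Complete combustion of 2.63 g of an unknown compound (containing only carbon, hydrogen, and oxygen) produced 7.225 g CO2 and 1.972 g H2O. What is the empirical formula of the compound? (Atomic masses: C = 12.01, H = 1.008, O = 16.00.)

mol C = 7.225 / 44.01 = 0.1642; mass C = 0.1642 × 12.01 = 1.972 g
mol H = 2 × (1.972 / 18.02) = 0.2189; mass H = 0.2189 × 1.008 = 0.2206 g
mass O = 2.63 − (2.192) = 0.4377 g → mol O = 0.02736
Divide by the smallest (0.02736 mol O): C 6.001, H 8.000, O 1.000
→ C6H8O

C6H8O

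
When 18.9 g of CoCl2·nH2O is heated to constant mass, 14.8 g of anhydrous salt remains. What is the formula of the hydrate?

Mass of water lost = 18.9 − 14.8 = 4.1 g → 4.1 / 18.02 = 0.2275 mol H2O
Molar mass of CoCl2 = 129.83 g/mol → mol CoCl2 = 14.8 / 129.83 = 0.114
n = 0.2275 / 0.114 = 2.00 ≈ 2 → CoCl2·2H2O

CoCl2·2H2O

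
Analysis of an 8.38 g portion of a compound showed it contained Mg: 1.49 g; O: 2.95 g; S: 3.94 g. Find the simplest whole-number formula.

MgO3S2

Moles — Mg: 1.49 / 24.31 = 0.06129 mol; O: 2.95 / 16.00 = 0.1844 mol; S: 3.94 / 32.07 = 0.1229 mol
Smallest is Mg at 0.06129 mol; normalising gives Mg 1.000, O 3.008, S 2.004
≈ 1:3:2 → MgO3S2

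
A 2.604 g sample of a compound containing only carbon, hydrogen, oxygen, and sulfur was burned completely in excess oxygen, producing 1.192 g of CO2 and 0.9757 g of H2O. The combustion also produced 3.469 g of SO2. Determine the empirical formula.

CH4OS2

mol C = 1.192 / 44.01 = 0.02708; mass C = 0.02708 × 12.01 = 0.3253 g
mol H = 2 × (0.9757 / 18.02) = 0.1083; mass H = 0.1083 × 1.008 = 0.1092 g
mol S = 3.469 / 64.07 = 0.05414; mass S = 1.736 g
mass O = 2.604 − (2.171) = 0.4332 g → mol O = 0.02707
Ratios (÷ 0.02707): C 1.000, H 4.000, O 1.000, S 2.000
→ CH4OS2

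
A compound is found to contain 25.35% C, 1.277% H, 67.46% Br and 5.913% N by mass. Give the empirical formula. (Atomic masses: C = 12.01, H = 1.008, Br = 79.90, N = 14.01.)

Assume 100 g: 25.35 g C, 1.277 g H, 67.46 g Br, 5.913 g N.
Moles — C: 25.35 / 12.01 = 2.111 mol; H: 1.277 / 1.008 = 1.267 mol; Br: 67.46 / 79.90 = 0.8443 mol; N: 5.913 / 14.01 = 0.4221 mol
Smallest is N at 0.4221 mol; normalising gives C 5.001, H 3.002, Br 2.000, N 1.000
Ratio ≈ 5:3:2:1, so the empirical formula is C5H3Br2N

C5H3Br2N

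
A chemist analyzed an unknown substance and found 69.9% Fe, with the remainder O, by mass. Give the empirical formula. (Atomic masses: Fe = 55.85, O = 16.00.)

Fe2O3

Assume 100 g: 69.9 g Fe, 30.1 g O.
n(Fe) = 69.9/55.85 = 1.252, n(O) = 30.1/16.00 = 1.881
Smallest is Fe at 1.252 mol; normalising gives Fe 1.000, O 1.503
Scaling by 2: Fe 2.00, O 3.01 → Fe2O3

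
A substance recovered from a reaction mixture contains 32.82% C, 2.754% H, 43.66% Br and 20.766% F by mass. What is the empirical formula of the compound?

Assume 100 g: 32.82 g C, 2.754 g H, 43.66 g Br, 20.766 g F.
Moles — C: 32.82 / 12.01 = 2.733 mol; H: 2.754 / 1.008 = 2.732 mol; Br: 43.66 / 79.90 = 0.5464 mol; F: 20.766 / 19.00 = 1.093 mol
Ratios (÷ 0.5464): C 5.001, H 5.000, Br 1.000, F 2.000
≈ 5:5:1:2 → C5H5BrF2

C5H5BrF2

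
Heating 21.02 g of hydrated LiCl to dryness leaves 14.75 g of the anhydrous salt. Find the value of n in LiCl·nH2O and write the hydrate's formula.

LiCl·H2O

Mass of water lost = 21.02 − 14.75 = 6.27 g → 6.27 / 18.02 = 0.3479 mol H2O
Molar mass of LiCl = 42.39 g/mol → mol LiCl = 14.75 / 42.39 = 0.348
n = 0.3479 / 0.348 = 1.00 ≈ 1 → LiCl·H2O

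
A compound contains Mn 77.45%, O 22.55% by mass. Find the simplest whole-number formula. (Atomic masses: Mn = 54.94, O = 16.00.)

Assume 100 g: 77.45 g Mn, 22.55 g O.
Moles — Mn: 77.45 / 54.94 = 1.41 mol; O: 22.55 / 16.00 = 1.409 mol
Ratios (÷ 1.409): Mn 1.000, O 1.000
Ratio ≈ 1:1, so the empirical formula is MnO

MnO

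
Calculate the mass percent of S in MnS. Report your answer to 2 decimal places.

Molar mass = 1(54.94) + 1(32.07) = 87.010 g/mol
Mass of S per mole = 1 × 32.07 = 32.070 g
% S = 32.070 / 87.010 × 100 = 36.86%

36.86%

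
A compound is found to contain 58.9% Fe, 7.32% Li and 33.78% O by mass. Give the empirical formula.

Assume 100 g: 58.9 g Fe, 7.32 g Li, 33.78 g O.
Fe: 58.9 g ÷ 55.85 g/mol = 1.055 mol
Li: 7.32 g ÷ 6.94 g/mol = 1.055 mol
O: 33.78 g ÷ 16.00 g/mol = 2.111 mol
Smallest is Fe at 1.055 mol; normalising gives Fe 1.000, Li 1.000, O 2.002
→ FeLiO2

FeLiO2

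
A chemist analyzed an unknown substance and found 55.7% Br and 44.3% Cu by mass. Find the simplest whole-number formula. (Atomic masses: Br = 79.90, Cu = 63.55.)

BrCu

Assume 100 g: 55.7 g Br, 44.3 g Cu.
Br: 55.7 g ÷ 79.90 g/mol = 0.6971 mol
Cu: 44.3 g ÷ 63.55 g/mol = 0.6971 mol
Ratios (÷ 0.6971): Br 1.000, Cu 1.000
≈ 1:1 → BrCu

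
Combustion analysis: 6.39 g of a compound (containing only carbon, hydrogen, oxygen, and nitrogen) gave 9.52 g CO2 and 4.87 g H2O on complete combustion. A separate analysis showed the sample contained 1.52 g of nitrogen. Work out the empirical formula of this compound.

mol C = 9.52 / 44.01 = 0.2163; mass C = 0.2163 × 12.01 = 2.598 g
mol H = 2 × (4.87 / 18.02) = 0.5405; mass H = 0.5405 × 1.008 = 0.5448 g
mol N = 1.52 / 14.01 = 0.1085
mass O = 6.39 − (4.663) = 1.727 g → mol O = 0.1080
Ratios (÷ 0.108): C 2.004, H 5.007, N 1.005, O 1.000
≈ 2:5:1:1 → C2H5NO

C2H5NO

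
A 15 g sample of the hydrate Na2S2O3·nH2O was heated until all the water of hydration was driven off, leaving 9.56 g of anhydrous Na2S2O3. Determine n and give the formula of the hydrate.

Mass of water lost = 15 − 9.56 = 5.44 g → 5.44 / 18.02 = 0.3019 mol H2O
Molar mass of Na2S2O3 = 158.12 g/mol → mol Na2S2O3 = 9.56 / 158.12 = 0.06046
n = 0.3019 / 0.06046 = 4.99 ≈ 5 → Na2S2O3·5H2O

Na2S2O3·5H2O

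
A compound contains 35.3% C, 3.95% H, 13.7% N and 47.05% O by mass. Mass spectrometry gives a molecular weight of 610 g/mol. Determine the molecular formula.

Assume 100 g: 35.3 g C, 3.95 g H, 13.7 g N, 47.05 g O.
C: 35.3 g ÷ 12.01 g/mol = 2.939 mol
H: 3.95 g ÷ 1.008 g/mol = 3.919 mol
N: 13.7 g ÷ 14.01 g/mol = 0.9779 mol
O: 47.05 g ÷ 16.00 g/mol = 2.941 mol
Smallest is N at 0.9779 mol; normalising gives C 3.006, H 4.007, N 1.000, O 3.007
Ratio ≈ 3:4:1:3, so the empirical formula is C3H4NO3
Empirical-formula mass = 102.07 g/mol
n = 610 / 102.07 = 5.98 ≈ 6
Molecular formula = (C3H4NO3)×6 = C18H24N6O18

C18H24N6O18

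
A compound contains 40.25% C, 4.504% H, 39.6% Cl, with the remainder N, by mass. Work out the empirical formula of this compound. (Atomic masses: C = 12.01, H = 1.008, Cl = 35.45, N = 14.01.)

Assume 100 g: 40.25 g C, 4.504 g H, 39.6 g Cl, 15.646 g N.
C: 40.25 g ÷ 12.01 g/mol = 3.351 mol
H: 4.504 g ÷ 1.008 g/mol = 4.468 mol
Cl: 39.6 g ÷ 35.45 g/mol = 1.117 mol
N: 15.646 g ÷ 14.01 g/mol = 1.117 mol
Ratios (÷ 1.117): C 3.001, H 4.001, Cl 1.000, N 1.000
≈ 3:4:1:1 → C3H4ClN

C3H4ClN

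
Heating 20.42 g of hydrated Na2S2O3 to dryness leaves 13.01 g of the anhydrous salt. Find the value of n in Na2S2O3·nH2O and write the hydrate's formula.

Mass of water lost = 20.42 − 13.01 = 7.41 g → 7.41 / 18.02 = 0.4112 mol H2O
Molar mass of Na2S2O3 = 158.12 g/mol → mol Na2S2O3 = 13.01 / 158.12 = 0.08228
n = 0.4112 / 0.08228 = 5.00 ≈ 5 → Na2S2O3·5H2O

Na2S2O3·5H2O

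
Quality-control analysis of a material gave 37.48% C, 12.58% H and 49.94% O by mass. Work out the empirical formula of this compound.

Assume 100 g: 37.48 g C, 12.58 g H, 49.94 g O.
n(C) = 37.48/12.01 = 3.121, n(H) = 12.58/1.008 = 12.48, n(O) = 49.94/16.00 = 3.121
Divide by the smallest (3.121 mol C): C 1.000, H 3.999, O 1.000
→ CH4O

CH4O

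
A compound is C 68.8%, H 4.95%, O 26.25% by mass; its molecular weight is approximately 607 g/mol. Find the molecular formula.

Assume 100 g: 68.8 g C, 4.95 g H, 26.25 g O.
n(C) = 68.8/12.01 = 5.729, n(H) = 4.95/1.008 = 4.911, n(O) = 26.25/16.00 = 1.641
Divide by the smallest (1.641 mol O): C 3.492, H 2.993, O 1.000
Scaling by 2: C 6.98, H 5.99, O 2.00 → C7H6O2
Empirical-formula mass = 122.12 g/mol
n = 607 / 122.12 = 4.97 ≈ 5
Molecular formula = (C7H6O2)×5 = C35H30O10

C35H30O10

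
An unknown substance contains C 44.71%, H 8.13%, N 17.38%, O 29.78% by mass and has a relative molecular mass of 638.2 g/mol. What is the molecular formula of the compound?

Assume 100 g: 44.71 g C, 8.13 g H, 17.38 g N, 29.78 g O.
n(C) = 44.71/12.01 = 3.723, n(H) = 8.13/1.008 = 8.065, n(N) = 17.38/14.01 = 1.241, n(O) = 29.78/16.00 = 1.861
Divide by the smallest (1.241 mol N): C 3.001, H 6.502, N 1.000, O 1.500
Multiply by 2: C 6.00, H 13.00, N 2.00, O 3.00 → C6H13N2O3
Empirical-formula mass = 161.18 g/mol
n = 638.2 / 161.18 = 3.96 ≈ 4
Molecular formula = (C6H13N2O3)×4 = C24H52N8O12

C24H52N8O12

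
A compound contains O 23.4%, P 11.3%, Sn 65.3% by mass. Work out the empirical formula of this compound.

O8P2Sn3

Assume 100 g: 23.4 g O, 11.3 g P, 65.3 g Sn.
Moles — O: 23.4 / 16.00 = 1.462 mol; P: 11.3 / 30.97 = 0.3649 mol; Sn: 65.3 / 118.71 = 0.5501 mol
Ratios (÷ 0.3649): O 4.008, P 1.000, Sn 1.508
×2: O 8.02, P 2.00, Sn 3.02 → O8P2Sn3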